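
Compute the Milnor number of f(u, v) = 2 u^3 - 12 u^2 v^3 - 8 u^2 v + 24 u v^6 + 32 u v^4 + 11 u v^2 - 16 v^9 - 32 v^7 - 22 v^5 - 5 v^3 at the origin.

4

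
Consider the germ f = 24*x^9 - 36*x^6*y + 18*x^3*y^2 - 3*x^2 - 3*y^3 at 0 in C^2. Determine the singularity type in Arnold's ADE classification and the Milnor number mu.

The Hessian of f at 0 has rank 1. Corank 1: A-series; mu = 2 gives A_2.

Type A2, Milnor number mu = 2.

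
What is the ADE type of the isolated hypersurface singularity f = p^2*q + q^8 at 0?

D_9

The Hessian of f at 0 is [[0, 0], [0, 0]] with rank 0, so corank 2. A Groebner basis of the Jacobian ideal J(f) in C{p,q} is {p^2/8 + q^7, p^3, p*q}; counting standard monomials gives mu = 9. Corank 2; j^3 = p^2*q has shape L^2 M (L != M), so D-series; mu = 9 gives D_9.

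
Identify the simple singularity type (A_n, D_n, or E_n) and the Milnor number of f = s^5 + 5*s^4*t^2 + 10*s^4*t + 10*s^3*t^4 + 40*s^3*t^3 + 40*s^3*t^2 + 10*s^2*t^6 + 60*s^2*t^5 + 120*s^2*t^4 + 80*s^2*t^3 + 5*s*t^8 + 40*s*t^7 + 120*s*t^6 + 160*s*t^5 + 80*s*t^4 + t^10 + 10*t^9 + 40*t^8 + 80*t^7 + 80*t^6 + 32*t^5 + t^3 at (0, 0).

Type E8, Milnor number mu = 8.

The Hessian of f at 0 is [[0, 0], [0, 0]] with rank 0, so corank 2. A Groebner basis of the Jacobian ideal J(f) in C{s,t} is {s^4 + 8*s^3*t, t^2}; counting standard monomials gives mu = 8. Corank 2; j^3 = t^3 is a perfect cube, so E-series; the 5-jet and mu = 8 give E_8.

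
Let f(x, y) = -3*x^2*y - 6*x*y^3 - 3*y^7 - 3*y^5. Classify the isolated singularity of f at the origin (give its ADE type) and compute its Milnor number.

Type D_{8}, Milnor number mu = 8.

The Hessian of f at 0 has rank 0. Corank 2; j^3 = -3*x^2*y has shape L^2 M (L != M), so D-series; mu = 8 gives D_8.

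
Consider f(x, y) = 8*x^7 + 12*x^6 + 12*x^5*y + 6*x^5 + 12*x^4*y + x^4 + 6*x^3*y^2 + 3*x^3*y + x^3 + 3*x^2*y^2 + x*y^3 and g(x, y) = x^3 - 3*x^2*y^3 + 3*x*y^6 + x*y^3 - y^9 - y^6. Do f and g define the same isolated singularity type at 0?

Yes.

The Hessian of f at 0 has rank 0. Corank 2; j^3 = x^3 is a perfect cube, so E-series; the 4-jet and mu = 7 give E_7. The Hessian of g at 0 has rank 0. Corank 2; j^3 = x^3 is a perfect cube, so E-series; the 4-jet and mu = 7 give E_7. Both have type E_7, hence right-equivalent.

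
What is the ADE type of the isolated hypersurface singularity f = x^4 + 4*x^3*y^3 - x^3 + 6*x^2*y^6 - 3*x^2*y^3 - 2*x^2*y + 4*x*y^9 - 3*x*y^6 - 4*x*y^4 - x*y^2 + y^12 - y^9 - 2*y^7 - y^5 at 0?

The Hessian of f at 0 is [[0, 0], [0, 0]] with rank 0, so corank 2. A Groebner basis of the Jacobian ideal J(f) in C{x,y} is {x*y^2 - x*y/4 - y^2/4, x*y/4 + y^3 + y^2/4, x^2 + x*y}; counting standard monomials gives mu = 5. Corank 2; j^3 = -x*(x + y)^2 has shape L^2 M (L != M), so D-series; mu = 5 gives D_5.

D_{5}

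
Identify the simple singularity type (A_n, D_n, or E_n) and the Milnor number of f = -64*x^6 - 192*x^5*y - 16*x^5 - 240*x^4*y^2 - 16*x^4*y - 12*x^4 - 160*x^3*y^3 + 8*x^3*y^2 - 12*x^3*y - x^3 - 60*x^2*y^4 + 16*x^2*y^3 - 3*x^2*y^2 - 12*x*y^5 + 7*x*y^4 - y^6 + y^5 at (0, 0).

Type E8, Milnor number mu = 8.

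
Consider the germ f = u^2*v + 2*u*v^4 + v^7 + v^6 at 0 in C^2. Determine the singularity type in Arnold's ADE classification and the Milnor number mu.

Type D_7, Milnor number mu = 7.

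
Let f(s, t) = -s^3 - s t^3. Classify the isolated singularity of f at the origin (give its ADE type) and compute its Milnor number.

The Hessian of f at 0 is [[0, 0], [0, 0]] with rank 0, so corank 2. A Groebner basis of the Jacobian ideal J(f) in C{s,t} is {s^3, s*t^2, 3*s^2 + t^3}; counting standard monomials gives mu = 7. Corank 2; j^3 = -s^3 is a perfect cube, so E-series; the 4-jet and mu = 7 give E_7.

Type E_{7}, Milnor number mu = 7.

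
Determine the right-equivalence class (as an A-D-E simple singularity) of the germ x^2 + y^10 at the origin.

A_9

The Hessian of f at 0 has rank 1. Corank 1: A-series; mu = 9 gives A_9.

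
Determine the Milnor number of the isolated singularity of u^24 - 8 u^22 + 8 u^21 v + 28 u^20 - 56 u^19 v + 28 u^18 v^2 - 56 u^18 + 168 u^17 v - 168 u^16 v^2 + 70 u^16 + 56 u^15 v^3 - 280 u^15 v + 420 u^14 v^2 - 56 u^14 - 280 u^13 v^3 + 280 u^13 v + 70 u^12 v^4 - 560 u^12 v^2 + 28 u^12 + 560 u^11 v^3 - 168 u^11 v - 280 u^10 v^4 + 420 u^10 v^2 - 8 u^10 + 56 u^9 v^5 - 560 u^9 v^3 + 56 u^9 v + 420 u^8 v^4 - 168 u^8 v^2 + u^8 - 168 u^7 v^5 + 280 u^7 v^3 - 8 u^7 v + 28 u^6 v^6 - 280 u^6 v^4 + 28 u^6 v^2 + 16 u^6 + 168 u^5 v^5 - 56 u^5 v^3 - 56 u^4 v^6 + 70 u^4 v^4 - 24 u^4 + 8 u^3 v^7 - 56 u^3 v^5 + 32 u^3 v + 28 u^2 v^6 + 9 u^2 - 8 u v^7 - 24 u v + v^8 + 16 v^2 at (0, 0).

7

The Hessian of f at 0 has rank 1. Corank 1: A-series; mu = 7 gives A_7.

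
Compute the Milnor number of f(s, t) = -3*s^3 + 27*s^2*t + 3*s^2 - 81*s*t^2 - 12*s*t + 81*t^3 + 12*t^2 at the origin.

2

The Hessian of f at 0 is [[6, -12], [-12, 24]] with rank 1, so corank 1. A Groebner basis of the Jacobian ideal J(f) in C{s,t} is {t^2, s - 2*t}; counting standard monomials gives mu = 2. Corank 1: A-series; mu = 2 gives A_2.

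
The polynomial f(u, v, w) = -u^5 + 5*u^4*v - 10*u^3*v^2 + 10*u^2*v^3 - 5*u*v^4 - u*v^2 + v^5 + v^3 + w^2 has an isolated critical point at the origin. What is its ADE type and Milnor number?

The Hessian of f at 0 is [[0, 0, 0], [0, 0, 0], [0, 0, 2]] with rank 1, so corank 2. A Groebner basis of the Jacobian ideal J(f) in C{u,v,w} is {u^4 + v^2/5, v^3, u*v - v^2, w}; counting standard monomials gives mu = 6. Corank 2; j^3 = -v^2*(u - v) has shape L^2 M (L != M), so D-series; mu = 6 gives D_6.

Type D6, Milnor number mu = 6.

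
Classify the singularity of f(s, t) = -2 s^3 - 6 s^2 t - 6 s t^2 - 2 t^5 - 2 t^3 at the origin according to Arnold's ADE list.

The Hessian of f at 0 is [[0, 0], [0, 0]] with rank 0, so corank 2. A Groebner basis of the Jacobian ideal J(f) in C{s,t} is {t^4, s^2 + 2*s*t + t^2}; counting standard monomials gives mu = 8. Corank 2; j^3 = -2*(s + t)^3 is a perfect cube, so E-series; the 5-jet and mu = 8 give E_8.

E_8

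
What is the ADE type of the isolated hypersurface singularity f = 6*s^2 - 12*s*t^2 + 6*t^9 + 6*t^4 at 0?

The Hessian of f at 0 is [[12, 0], [0, 0]] with rank 1, so corank 1. A Groebner basis of the Jacobian ideal J(f) in C{s,t} is {s^4, -s + t^2}; counting standard monomials gives mu = 8. Corank 1: A-series; mu = 8 gives A_8.

A_8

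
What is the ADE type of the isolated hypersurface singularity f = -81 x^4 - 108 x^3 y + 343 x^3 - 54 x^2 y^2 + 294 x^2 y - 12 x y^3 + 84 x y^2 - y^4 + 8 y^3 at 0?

E_{6}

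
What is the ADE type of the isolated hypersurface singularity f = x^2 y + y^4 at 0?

The Hessian of f at 0 has rank 0. Corank 2; j^3 = x^2*y has shape L^2 M (L != M), so D-series; mu = 5 gives D_5.

D_5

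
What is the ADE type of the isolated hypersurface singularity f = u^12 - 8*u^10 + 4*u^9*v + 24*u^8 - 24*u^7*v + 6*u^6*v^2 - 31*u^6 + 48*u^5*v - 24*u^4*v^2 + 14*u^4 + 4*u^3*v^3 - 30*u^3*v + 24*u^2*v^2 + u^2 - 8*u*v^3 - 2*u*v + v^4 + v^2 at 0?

The Hessian of f at 0 is [[2, -2], [-2, 2]] with rank 1, so corank 1. A Groebner basis of the Jacobian ideal J(f) in C{u,v} is {v^3, u - v}; counting standard monomials gives mu = 3. Corank 1: A-series; mu = 3 gives A_3.

A_3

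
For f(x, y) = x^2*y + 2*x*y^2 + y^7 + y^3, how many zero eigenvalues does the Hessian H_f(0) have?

The Hessian at 0 is [[0, 0], [0, 0]] of rank 0; hence corank 2.

2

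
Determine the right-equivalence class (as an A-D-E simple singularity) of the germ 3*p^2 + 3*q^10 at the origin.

The Hessian of f at 0 is [[6, 0], [0, 0]] with rank 1, so corank 1. A Groebner basis of the Jacobian ideal J(f) in C{p,q} is {q^9, p}; counting standard monomials gives mu = 9. Corank 1: A-series; mu = 9 gives A_9.

A_9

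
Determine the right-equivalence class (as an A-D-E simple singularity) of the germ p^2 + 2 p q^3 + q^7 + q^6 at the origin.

A_{6}

The Hessian of f at 0 is [[2, 0], [0, 0]] with rank 1, so corank 1. A Groebner basis of the Jacobian ideal J(f) in C{p,q} is {p + q^3, p^2}; counting standard monomials gives mu = 6. Corank 1: A-series; mu = 6 gives A_6.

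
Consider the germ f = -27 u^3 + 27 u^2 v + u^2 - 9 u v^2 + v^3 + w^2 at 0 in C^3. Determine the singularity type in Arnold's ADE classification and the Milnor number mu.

Type A_2, Milnor number mu = 2.

The Hessian of f at 0 is [[2, 0, 0], [0, 0, 0], [0, 0, 2]] with rank 2, so corank 1. A Groebner basis of the Jacobian ideal J(f) in C{u,v,w} is {v^2, u, w}; counting standard monomials gives mu = 2. Corank 1: A-series; mu = 2 gives A_2.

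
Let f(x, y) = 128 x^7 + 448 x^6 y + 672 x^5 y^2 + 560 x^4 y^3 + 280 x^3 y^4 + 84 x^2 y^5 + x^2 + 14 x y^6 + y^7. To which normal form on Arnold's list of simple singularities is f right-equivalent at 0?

A_6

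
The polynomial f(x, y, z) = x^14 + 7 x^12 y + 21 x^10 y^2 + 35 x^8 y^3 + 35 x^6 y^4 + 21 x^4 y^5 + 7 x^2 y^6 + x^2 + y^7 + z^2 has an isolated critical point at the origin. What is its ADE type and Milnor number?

Type A_6, Milnor number mu = 6.

The Hessian of f at 0 has rank 2. Corank 1: A-series; mu = 6 gives A_6.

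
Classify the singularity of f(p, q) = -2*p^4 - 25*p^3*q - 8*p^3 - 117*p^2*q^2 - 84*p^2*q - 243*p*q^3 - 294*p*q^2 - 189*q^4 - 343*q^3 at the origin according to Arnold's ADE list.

The Hessian of f at 0 has rank 0. Corank 2; j^3 = -(2*p + 7*q)^3 is a perfect cube, so E-series; the 4-jet and mu = 7 give E_7.

E7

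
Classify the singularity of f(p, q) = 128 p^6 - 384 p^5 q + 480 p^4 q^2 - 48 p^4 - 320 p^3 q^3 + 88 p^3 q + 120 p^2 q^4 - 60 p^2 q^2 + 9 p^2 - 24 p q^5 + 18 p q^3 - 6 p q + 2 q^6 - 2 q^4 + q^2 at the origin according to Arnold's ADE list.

A5

The Hessian of f at 0 has rank 1. Corank 1: A-series; mu = 5 gives A_5.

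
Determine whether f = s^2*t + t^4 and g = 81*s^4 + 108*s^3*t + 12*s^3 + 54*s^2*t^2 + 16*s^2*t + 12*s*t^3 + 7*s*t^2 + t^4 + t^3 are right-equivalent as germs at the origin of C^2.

Yes.

The Hessian of f at 0 has rank 0. Corank 2; j^3 = s^2*t has shape L^2 M (L != M), so D-series; mu = 5 gives D_5. The Hessian of g at 0 has rank 0. Corank 2; j^3 = (2*s + t)^2*(3*s + t) has shape L^2 M (L != M), so D-series; mu = 5 gives D_5. Both have type D_5, hence right-equivalent.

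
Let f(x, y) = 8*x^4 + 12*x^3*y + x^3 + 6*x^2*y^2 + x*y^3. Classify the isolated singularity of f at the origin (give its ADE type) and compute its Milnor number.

Type E_7, Milnor number mu = 7.

The Hessian of f at 0 is [[0, 0], [0, 0]] with rank 0, so corank 2. A Groebner basis of the Jacobian ideal J(f) in C{x,y} is {3*x^2/4 + y^4 + y^3/4, x^3, x^2*y - x^2/4 - y^3/12, x^2 + x*y^2 + y^3/3}; counting standard monomials gives mu = 7. Corank 2; j^3 = x^3 is a perfect cube, so E-series; the 4-jet and mu = 7 give E_7.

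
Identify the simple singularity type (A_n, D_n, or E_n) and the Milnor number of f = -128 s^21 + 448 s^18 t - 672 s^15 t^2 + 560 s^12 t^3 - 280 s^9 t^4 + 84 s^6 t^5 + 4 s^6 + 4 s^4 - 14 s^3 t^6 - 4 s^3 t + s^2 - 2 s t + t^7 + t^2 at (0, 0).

The Hessian of f at 0 is [[2, -2], [-2, 2]] with rank 1, so corank 1. A Groebner basis of the Jacobian ideal J(f) in C{s,t} is {s*t/2 + t^4 - t^2/2, s*t^2 + s/6 - 2*t^3/3 - t/6, s^2 - 2*s*t + t^2}; counting standard monomials gives mu = 6. Corank 1: A-series; mu = 6 gives A_6.

Type A_{6}, Milnor number mu = 6.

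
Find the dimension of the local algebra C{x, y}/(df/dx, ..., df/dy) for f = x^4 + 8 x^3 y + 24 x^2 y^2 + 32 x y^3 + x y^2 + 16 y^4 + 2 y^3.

5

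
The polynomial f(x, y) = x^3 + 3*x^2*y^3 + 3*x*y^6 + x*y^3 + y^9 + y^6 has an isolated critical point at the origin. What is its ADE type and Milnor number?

Type E_7, Milnor number mu = 7.

The Hessian of f at 0 is [[0, 0], [0, 0]] with rank 0, so corank 2. A Groebner basis of the Jacobian ideal J(f) in C{x,y} is {x^3, x*y^2, 3*x^2 + y^3}; counting standard monomials gives mu = 7. Corank 2; j^3 = x^3 is a perfect cube, so E-series; the 4-jet and mu = 7 give E_7.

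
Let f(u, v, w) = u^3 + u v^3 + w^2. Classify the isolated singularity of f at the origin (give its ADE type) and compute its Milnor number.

Type E7, Milnor number mu = 7.

The Hessian of f at 0 is [[0, 0, 0], [0, 0, 0], [0, 0, 2]] with rank 1, so corank 2. A Groebner basis of the Jacobian ideal J(f) in C{u,v,w} is {u^3, u*v^2, 3*u^2 + v^3, w}; counting standard monomials gives mu = 7. Corank 2; j^3 = u^3 is a perfect cube, so E-series; the 4-jet and mu = 7 give E_7.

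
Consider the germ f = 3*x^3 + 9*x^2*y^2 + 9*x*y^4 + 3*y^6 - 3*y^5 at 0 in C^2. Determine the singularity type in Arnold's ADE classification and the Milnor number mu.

Type E_{8}, Milnor number mu = 8.

The Hessian of f at 0 is [[0, 0], [0, 0]] with rank 0, so corank 2. A Groebner basis of the Jacobian ideal J(f) in C{x,y} is {y^4, x^3, x^2/2 + x*y^2}; counting standard monomials gives mu = 8. Corank 2; j^3 = 3*x^3 is a perfect cube, so E-series; the 5-jet and mu = 8 give E_8.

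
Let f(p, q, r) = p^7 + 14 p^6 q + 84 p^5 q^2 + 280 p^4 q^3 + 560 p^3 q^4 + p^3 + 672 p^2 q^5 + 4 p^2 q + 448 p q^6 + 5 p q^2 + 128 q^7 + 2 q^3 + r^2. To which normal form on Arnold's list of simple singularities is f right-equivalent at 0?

D_8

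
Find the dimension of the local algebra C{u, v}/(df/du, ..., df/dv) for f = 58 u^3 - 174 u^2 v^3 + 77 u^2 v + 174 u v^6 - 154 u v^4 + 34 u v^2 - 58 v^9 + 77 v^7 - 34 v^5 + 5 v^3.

4

The Hessian of f at 0 has rank 0. Corank 2; j^3 = (2*u + v)*(29*u^2 + 24*u*v + 5*v^2) splits into three distinct lines over C (the quadratic factor has nonzero discriminant), so D_4.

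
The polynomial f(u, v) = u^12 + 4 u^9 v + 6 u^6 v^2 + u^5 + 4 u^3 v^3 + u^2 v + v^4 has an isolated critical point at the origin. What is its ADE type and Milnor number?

The Hessian of f at 0 is [[0, 0], [0, 0]] with rank 0, so corank 2. A Groebner basis of the Jacobian ideal J(f) in C{u,v} is {u^3, u^2/4 + v^3, u*v}; counting standard monomials gives mu = 5. Corank 2; j^3 = u^2*v has shape L^2 M (L != M), so D-series; mu = 5 gives D_5.

Type D5, Milnor number mu = 5.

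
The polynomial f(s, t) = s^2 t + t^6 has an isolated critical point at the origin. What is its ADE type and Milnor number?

Type D_{7}, Milnor number mu = 7.

The Hessian of f at 0 has rank 0. Corank 2; j^3 = s^2*t has shape L^2 M (L != M), so D-series; mu = 7 gives D_7.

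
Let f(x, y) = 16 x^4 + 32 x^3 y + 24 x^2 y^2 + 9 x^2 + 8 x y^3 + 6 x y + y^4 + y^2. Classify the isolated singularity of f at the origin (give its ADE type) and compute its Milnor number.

Type A_{3}, Milnor number mu = 3.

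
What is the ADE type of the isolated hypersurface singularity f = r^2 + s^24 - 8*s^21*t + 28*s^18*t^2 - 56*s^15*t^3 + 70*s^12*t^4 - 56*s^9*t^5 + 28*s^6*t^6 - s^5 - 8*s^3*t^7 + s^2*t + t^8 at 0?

D_9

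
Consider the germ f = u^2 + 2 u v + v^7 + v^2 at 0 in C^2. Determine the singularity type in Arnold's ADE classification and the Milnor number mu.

The Hessian of f at 0 is [[2, 2], [2, 2]] with rank 1, so corank 1. A Groebner basis of the Jacobian ideal J(f) in C{u,v} is {v^6, u + v}; counting standard monomials gives mu = 6. Corank 1: A-series; mu = 6 gives A_6.

Type A6, Milnor number mu = 6.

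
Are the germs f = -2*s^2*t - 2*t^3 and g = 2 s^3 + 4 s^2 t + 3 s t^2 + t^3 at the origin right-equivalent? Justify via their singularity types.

The Hessian of f at 0 has rank 0. Corank 2; j^3 = -2*t*(s^2 + t^2) splits into three distinct lines over C (the quadratic factor has nonzero discriminant), so D_4. The Hessian of g at 0 has rank 0. Corank 2; j^3 = (s + t)*(2*s^2 + 2*s*t + t^2) splits into three distinct lines over C (the quadratic factor has nonzero discriminant), so D_4. Both have type D_4, hence right-equivalent.

Yes.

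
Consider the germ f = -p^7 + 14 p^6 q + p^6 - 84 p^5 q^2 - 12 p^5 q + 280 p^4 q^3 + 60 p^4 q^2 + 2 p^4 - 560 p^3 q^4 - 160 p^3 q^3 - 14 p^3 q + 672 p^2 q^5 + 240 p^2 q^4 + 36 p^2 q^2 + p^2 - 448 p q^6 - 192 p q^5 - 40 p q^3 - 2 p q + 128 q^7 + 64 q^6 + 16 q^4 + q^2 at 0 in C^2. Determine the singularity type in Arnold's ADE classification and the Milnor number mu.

Type A6, Milnor number mu = 6.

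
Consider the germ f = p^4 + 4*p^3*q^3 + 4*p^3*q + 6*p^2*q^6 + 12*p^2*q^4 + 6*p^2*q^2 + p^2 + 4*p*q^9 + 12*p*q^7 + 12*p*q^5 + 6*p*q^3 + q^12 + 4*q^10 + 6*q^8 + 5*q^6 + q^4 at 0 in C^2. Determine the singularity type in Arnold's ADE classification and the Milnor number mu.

The Hessian of f at 0 has rank 1. Corank 1: A-series; mu = 3 gives A_3.

Type A_{3}, Milnor number mu = 3.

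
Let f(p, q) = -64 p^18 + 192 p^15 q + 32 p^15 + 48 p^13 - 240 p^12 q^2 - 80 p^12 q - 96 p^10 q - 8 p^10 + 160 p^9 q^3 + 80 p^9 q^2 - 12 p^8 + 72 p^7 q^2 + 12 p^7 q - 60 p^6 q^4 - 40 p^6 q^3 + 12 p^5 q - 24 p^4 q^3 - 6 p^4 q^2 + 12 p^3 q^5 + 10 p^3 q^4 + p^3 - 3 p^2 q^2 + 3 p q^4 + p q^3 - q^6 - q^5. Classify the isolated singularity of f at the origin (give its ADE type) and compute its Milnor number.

Type E_{7}, Milnor number mu = 7.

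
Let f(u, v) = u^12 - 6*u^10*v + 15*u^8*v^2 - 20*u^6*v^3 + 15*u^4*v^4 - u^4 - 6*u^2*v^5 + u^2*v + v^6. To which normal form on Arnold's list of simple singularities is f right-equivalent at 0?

The Hessian of f at 0 is [[0, 0], [0, 0]] with rank 0, so corank 2. A Groebner basis of the Jacobian ideal J(f) in C{u,v} is {u^2/6 + v^5, u^3, u*v}; counting standard monomials gives mu = 7. Corank 2; j^3 = u^2*v has shape L^2 M (L != M), so D-series; mu = 7 gives D_7.

D7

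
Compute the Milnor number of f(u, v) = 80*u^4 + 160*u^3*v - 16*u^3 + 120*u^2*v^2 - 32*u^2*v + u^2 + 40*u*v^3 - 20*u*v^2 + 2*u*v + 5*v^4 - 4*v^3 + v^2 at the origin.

The Hessian of f at 0 has rank 1. Corank 1: A-series; mu = 3 gives A_3.

3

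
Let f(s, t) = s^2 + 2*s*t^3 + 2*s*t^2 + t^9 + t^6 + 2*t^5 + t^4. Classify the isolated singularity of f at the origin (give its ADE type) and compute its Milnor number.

Type A8, Milnor number mu = 8.

The Hessian of f at 0 has rank 1. Corank 1: A-series; mu = 8 gives A_8.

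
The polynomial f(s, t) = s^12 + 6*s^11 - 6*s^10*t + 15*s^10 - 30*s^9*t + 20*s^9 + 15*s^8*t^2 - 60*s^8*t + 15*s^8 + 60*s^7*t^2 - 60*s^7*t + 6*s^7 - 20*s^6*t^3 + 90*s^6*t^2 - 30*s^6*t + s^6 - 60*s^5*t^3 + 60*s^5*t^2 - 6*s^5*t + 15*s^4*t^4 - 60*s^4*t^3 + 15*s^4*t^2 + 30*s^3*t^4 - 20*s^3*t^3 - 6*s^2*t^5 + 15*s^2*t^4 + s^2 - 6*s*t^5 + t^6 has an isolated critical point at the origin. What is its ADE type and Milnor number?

Type A_5, Milnor number mu = 5.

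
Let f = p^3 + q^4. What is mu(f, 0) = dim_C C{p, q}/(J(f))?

6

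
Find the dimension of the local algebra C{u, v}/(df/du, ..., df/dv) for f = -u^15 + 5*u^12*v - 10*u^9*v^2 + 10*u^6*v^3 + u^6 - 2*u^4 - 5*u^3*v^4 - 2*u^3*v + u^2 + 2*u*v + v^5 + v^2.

4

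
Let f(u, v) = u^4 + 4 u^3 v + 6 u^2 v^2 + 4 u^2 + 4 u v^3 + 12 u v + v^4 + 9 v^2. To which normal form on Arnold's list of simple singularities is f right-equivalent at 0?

A_3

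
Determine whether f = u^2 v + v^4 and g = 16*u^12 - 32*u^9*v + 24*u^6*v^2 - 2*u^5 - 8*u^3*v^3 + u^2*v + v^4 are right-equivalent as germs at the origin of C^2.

The Hessian of f at 0 has rank 0. Corank 2; j^3 = u^2*v has shape L^2 M (L != M), so D-series; mu = 5 gives D_5. The Hessian of g at 0 has rank 0. Corank 2; j^3 = u^2*v has shape L^2 M (L != M), so D-series; mu = 5 gives D_5. Both have type D_5, hence right-equivalent.

Yes.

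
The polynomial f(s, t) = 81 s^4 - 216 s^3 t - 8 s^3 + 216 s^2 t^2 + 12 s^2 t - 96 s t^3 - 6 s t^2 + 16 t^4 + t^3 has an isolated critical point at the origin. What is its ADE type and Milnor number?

Type E_{6}, Milnor number mu = 6.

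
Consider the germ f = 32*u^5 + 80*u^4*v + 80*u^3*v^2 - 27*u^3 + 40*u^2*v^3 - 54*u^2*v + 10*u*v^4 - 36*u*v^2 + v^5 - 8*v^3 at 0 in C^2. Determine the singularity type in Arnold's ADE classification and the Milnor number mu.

Type E_8, Milnor number mu = 8.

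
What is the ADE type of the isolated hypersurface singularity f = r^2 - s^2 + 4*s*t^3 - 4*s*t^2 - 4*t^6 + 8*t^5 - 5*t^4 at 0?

The Hessian of f at 0 is [[-2, 0, 0], [0, 0, 0], [0, 0, 2]] with rank 2, so corank 1. A Groebner basis of the Jacobian ideal J(f) in C{s,t,r} is {s^2, s*t, s/2 + t^2, r}; counting standard monomials gives mu = 3. Corank 1: A-series; mu = 3 gives A_3.

A_3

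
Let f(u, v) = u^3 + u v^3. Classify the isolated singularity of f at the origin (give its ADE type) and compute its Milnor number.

Type E_{7}, Milnor number mu = 7.

The Hessian of f at 0 has rank 0. Corank 2; j^3 = u^3 is a perfect cube, so E-series; the 4-jet and mu = 7 give E_7.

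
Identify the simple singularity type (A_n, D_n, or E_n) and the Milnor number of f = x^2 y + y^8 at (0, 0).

Type D_{9}, Milnor number mu = 9.

The Hessian of f at 0 is [[0, 0], [0, 0]] with rank 0, so corank 2. A Groebner basis of the Jacobian ideal J(f) in C{x,y} is {x^2/8 + y^7, x^3, x*y}; counting standard monomials gives mu = 9. Corank 2; j^3 = x^2*y has shape L^2 M (L != M), so D-series; mu = 9 gives D_9.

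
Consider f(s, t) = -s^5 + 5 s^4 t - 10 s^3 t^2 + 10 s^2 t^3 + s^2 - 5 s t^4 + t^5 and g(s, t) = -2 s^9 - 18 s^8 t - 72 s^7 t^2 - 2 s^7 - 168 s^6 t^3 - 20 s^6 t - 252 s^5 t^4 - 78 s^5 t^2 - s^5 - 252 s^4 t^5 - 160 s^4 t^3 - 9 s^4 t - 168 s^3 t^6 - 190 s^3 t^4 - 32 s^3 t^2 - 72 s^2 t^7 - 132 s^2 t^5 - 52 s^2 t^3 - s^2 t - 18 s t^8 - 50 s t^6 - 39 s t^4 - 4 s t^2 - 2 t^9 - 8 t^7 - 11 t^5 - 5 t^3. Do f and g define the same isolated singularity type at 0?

No.

The Hessian of f at 0 is [[2, 0], [0, 0]] with rank 1, so corank 1. A Groebner basis of the Jacobian ideal J(f) in C{s,t} is {t^4, s}; counting standard monomials gives mu = 4. Corank 1: A-series; mu = 4 gives A_4. The Hessian of g at 0 is [[0, 0], [0, 0]] with rank 0, so corank 2. A Groebner basis of the Jacobian ideal J(g) in C{s,t} is {t^3, s^2 - t^2, s*t + 2*t^2}; counting standard monomials gives mu = 4. Corank 2; j^3 = -t*(s^2 + 4*s*t + 5*t^2) splits into three distinct lines over C (the quadratic factor has nonzero discriminant), so D_4. f is A_4 but g is D_4, hence not right-equivalent.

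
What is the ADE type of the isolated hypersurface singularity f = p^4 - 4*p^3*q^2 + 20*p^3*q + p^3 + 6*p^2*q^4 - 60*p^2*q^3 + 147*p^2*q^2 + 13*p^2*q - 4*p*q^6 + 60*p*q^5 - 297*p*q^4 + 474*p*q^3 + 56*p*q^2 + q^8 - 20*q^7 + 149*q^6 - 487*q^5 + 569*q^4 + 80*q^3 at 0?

D_{5}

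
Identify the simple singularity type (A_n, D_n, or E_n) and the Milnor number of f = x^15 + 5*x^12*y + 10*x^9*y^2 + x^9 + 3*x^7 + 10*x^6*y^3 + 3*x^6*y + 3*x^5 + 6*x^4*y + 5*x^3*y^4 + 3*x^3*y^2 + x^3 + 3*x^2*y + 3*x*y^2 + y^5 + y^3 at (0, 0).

Type E8, Milnor number mu = 8.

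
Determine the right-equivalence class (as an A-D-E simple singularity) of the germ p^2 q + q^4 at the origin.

D_5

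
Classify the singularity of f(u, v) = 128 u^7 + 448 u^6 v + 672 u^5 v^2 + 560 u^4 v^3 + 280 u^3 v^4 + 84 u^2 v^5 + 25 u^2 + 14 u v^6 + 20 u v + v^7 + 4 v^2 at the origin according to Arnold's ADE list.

A_{6}

The Hessian of f at 0 has rank 1. Corank 1: A-series; mu = 6 gives A_6.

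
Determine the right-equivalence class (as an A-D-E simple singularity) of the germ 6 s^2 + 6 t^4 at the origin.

The Hessian of f at 0 is [[12, 0], [0, 0]] with rank 1, so corank 1. A Groebner basis of the Jacobian ideal J(f) in C{s,t} is {t^3, s}; counting standard monomials gives mu = 3. Corank 1: A-series; mu = 3 gives A_3.

A_{3}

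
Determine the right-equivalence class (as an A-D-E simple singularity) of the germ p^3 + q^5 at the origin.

E_{8}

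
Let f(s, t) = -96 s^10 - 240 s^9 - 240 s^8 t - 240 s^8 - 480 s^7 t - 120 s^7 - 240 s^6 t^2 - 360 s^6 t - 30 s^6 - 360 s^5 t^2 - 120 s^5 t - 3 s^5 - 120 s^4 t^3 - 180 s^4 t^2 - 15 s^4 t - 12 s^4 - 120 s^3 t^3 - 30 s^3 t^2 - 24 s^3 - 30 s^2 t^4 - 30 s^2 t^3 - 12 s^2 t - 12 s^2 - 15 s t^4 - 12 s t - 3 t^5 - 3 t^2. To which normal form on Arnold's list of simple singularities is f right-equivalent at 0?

The Hessian of f at 0 has rank 1. Corank 1: A-series; mu = 4 gives A_4.

A_4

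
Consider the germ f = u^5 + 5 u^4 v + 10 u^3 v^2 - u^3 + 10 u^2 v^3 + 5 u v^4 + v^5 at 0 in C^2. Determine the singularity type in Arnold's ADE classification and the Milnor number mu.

Type E8, Milnor number mu = 8.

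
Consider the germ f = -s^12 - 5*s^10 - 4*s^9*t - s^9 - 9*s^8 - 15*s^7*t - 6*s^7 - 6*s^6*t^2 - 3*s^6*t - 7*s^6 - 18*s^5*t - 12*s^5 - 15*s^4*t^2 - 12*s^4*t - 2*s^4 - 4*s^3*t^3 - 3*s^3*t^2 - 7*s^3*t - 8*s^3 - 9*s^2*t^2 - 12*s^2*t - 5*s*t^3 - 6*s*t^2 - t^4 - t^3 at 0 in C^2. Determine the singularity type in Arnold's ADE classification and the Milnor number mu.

Type E_{7}, Milnor number mu = 7.

The Hessian of f at 0 is [[0, 0], [0, 0]] with rank 0, so corank 2. A Groebner basis of the Jacobian ideal J(f) in C{s,t} is {768*s^2 + 768*s*t + t^4 + 8*t^3 + 192*t^2, s^3 + 36*s^2 + 36*s*t + t^3/2 + 9*t^2, s^2*t - 40*s^2 - 40*s*t - 2*t^3/3 - 10*t^2, 32*s^2 + s*t^2 + 32*s*t + 5*t^3/6 + 8*t^2}; counting standard monomials gives mu = 7. Corank 2; j^3 = -(2*s + t)^3 is a perfect cube, so E-series; the 4-jet and mu = 7 give E_7.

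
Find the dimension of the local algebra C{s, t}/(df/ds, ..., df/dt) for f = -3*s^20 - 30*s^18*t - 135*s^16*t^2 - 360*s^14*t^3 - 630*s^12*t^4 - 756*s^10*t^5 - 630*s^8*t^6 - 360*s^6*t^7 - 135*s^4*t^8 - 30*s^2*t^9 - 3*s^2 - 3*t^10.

9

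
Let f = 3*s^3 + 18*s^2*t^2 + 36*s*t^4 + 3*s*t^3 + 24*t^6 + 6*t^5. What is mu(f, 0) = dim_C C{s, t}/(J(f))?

7

The Hessian of f at 0 is [[0, 0], [0, 0]] with rank 0, so corank 2. A Groebner basis of the Jacobian ideal J(f) in C{s,t} is {-s^2/4 + t^4 - t^3/12, s^3, s^2*t + s^2/12 + t^3/36, s^2/2 + s*t^2 + t^3/6}; counting standard monomials gives mu = 7. Corank 2; j^3 = 3*s^3 is a perfect cube, so E-series; the 4-jet and mu = 7 give E_7.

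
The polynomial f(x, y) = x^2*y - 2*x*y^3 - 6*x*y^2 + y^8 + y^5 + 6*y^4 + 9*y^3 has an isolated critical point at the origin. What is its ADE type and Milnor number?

The Hessian of f at 0 is [[0, 0], [0, 0]] with rank 0, so corank 2. A Groebner basis of the Jacobian ideal J(f) in C{x,y} is {x^4 - 54*x^3 + 378*x^2*y + 3*x^2/2 - 1785*x*y^2/2 + 1449*x*y/2 - 2187*y^2, x^3*y - 9*x^3 + 54*x^2*y + x^2/8 - 865*x*y^2/8 + 645*x*y/8 - 243*y^2, -x^3 + x^2*y^2 + 3*x^2*y, -x*y + y^3 + 3*y^2}; counting standard monomials gives mu = 9. Corank 2; j^3 = y*(x - 3*y)^2 has shape L^2 M (L != M), so D-series; mu = 9 gives D_9.

Type D9, Milnor number mu = 9.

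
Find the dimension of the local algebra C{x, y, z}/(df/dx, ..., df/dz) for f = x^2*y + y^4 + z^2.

The Hessian of f at 0 has rank 1. Corank 2; j^3 = x^2*y has shape L^2 M (L != M), so D-series; mu = 5 gives D_5.

5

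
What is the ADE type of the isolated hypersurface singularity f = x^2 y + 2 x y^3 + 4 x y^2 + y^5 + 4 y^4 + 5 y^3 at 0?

D_4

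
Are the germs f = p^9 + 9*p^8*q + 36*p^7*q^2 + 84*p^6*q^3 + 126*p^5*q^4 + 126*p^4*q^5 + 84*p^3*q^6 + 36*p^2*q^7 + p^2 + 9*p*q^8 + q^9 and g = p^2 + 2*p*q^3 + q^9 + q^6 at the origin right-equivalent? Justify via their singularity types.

Yes.

The Hessian of f at 0 has rank 1. Corank 1: A-series; mu = 8 gives A_8. The Hessian of g at 0 has rank 1. Corank 1: A-series; mu = 8 gives A_8. Both have type A_8, hence right-equivalent.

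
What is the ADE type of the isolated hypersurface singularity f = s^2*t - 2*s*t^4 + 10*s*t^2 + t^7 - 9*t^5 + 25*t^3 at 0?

D_{6}

The Hessian of f at 0 is [[0, 0], [0, 0]] with rank 0, so corank 2. A Groebner basis of the Jacobian ideal J(f) in C{s,t} is {-s*t + t^4 - 5*t^2, s*t^2 + 5*t^3, s^2 + 15*s*t + 50*t^2}; counting standard monomials gives mu = 6. Corank 2; j^3 = t*(s + 5*t)^2 has shape L^2 M (L != M), so D-series; mu = 6 gives D_6.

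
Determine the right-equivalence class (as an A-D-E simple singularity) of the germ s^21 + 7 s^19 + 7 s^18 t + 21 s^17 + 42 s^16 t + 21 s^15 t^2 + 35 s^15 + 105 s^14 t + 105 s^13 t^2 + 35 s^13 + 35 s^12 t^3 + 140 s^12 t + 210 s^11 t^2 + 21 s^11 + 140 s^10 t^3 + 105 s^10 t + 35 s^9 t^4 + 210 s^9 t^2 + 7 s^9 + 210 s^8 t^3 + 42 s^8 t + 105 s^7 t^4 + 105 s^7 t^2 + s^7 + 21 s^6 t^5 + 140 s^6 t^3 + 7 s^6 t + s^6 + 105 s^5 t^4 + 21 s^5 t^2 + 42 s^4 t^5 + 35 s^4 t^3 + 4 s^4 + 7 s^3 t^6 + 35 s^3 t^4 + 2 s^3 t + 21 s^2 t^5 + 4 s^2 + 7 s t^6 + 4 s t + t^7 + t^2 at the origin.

The Hessian of f at 0 is [[8, 4], [4, 2]] with rank 1, so corank 1. A Groebner basis of the Jacobian ideal J(f) in C{s,t} is {-16*s*t + t^4 - 8*t^2, s*t^2 + 8*s/3 + t^3/3 + 4*t/3, s^2 + s*t + t^2/4}; counting standard monomials gives mu = 6. Corank 1: A-series; mu = 6 gives A_6.

A_6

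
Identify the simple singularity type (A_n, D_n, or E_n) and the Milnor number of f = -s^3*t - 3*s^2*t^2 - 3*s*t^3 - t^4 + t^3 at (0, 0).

Type E_7, Milnor number mu = 7.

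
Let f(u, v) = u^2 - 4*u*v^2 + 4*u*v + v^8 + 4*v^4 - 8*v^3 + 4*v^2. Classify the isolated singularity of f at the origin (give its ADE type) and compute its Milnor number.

The Hessian of f at 0 has rank 1. Corank 1: A-series; mu = 7 gives A_7.

Type A_{7}, Milnor number mu = 7.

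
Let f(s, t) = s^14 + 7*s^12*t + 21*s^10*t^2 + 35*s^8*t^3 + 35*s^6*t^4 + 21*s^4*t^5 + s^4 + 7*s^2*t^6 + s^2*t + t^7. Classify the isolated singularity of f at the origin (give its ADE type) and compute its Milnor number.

Type D_8, Milnor number mu = 8.

The Hessian of f at 0 is [[0, 0], [0, 0]] with rank 0, so corank 2. A Groebner basis of the Jacobian ideal J(f) in C{s,t} is {s^2/7 + t^6, s^3, s*t}; counting standard monomials gives mu = 8. Corank 2; j^3 = s^2*t has shape L^2 M (L != M), so D-series; mu = 8 gives D_8.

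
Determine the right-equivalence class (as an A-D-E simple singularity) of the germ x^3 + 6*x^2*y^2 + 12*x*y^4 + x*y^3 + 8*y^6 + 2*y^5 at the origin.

The Hessian of f at 0 is [[0, 0], [0, 0]] with rank 0, so corank 2. A Groebner basis of the Jacobian ideal J(f) in C{x,y} is {-x^2/4 + y^4 - y^3/12, x^3, x^2*y + x^2/12 + y^3/36, x^2/2 + x*y^2 + y^3/6}; counting standard monomials gives mu = 7. Corank 2; j^3 = x^3 is a perfect cube, so E-series; the 4-jet and mu = 7 give E_7.

E7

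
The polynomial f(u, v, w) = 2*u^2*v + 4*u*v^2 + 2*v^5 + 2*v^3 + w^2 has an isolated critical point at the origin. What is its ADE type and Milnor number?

Type D_{6}, Milnor number mu = 6.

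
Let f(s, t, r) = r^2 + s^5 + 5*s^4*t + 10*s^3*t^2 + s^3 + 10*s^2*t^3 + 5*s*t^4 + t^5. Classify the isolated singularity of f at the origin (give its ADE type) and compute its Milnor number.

Type E8, Milnor number mu = 8.

The Hessian of f at 0 is [[0, 0, 0], [0, 0, 0], [0, 0, 2]] with rank 1, so corank 2. A Groebner basis of the Jacobian ideal J(f) in C{s,t,r} is {t^5, s*t^3 + t^4/4, s^2, r}; counting standard monomials gives mu = 8. Corank 2; j^3 = s^3 is a perfect cube, so E-series; the 5-jet and mu = 8 give E_8.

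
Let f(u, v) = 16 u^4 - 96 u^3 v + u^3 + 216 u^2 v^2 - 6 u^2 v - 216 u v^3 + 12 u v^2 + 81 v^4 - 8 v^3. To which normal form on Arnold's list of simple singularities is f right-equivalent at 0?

The Hessian of f at 0 has rank 0. Corank 2; j^3 = (u - 2*v)^3 is a perfect cube, so E-series; the 4-jet and mu = 6 give E_6.

E_6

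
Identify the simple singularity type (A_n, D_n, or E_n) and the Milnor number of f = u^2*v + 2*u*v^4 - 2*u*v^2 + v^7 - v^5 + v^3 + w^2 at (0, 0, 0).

The Hessian of f at 0 has rank 1. Corank 2; j^3 = v*(u - v)^2 has shape L^2 M (L != M), so D-series; mu = 6 gives D_6.

Type D_6, Milnor number mu = 6.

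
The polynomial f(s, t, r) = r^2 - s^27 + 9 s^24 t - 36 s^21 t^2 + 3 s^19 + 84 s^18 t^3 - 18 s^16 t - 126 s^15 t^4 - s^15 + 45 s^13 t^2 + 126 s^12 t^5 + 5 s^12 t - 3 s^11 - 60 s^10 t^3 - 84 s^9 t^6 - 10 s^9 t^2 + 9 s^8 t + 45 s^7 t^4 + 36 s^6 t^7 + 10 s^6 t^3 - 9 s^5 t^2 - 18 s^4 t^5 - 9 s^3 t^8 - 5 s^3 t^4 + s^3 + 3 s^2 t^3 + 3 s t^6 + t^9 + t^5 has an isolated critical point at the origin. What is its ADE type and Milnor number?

The Hessian of f at 0 has rank 1. Corank 2; j^3 = s^3 is a perfect cube, so E-series; the 5-jet and mu = 8 give E_8.

Type E_{8}, Milnor number mu = 8.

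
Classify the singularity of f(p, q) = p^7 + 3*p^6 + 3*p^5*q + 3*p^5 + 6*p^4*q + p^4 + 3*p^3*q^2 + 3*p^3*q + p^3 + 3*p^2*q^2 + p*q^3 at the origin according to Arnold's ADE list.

E7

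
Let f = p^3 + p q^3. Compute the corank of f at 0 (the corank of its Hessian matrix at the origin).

Hessian at 0 has rank 0.

2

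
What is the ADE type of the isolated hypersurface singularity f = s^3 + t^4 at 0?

The Hessian of f at 0 is [[0, 0], [0, 0]] with rank 0, so corank 2. A Groebner basis of the Jacobian ideal J(f) in C{s,t} is {t^3, s^2}; counting standard monomials gives mu = 6. Corank 2; j^3 = s^3 is a perfect cube, so E-series; the 4-jet and mu = 6 give E_6.

E_{6}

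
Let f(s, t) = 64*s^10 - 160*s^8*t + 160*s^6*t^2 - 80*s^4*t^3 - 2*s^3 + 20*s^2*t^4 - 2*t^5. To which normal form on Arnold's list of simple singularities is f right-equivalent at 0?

The Hessian of f at 0 has rank 0. Corank 2; j^3 = -2*s^3 is a perfect cube, so E-series; the 5-jet and mu = 8 give E_8.

E8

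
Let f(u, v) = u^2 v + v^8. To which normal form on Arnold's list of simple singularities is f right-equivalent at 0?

D_9

The Hessian of f at 0 is [[0, 0], [0, 0]] with rank 0, so corank 2. A Groebner basis of the Jacobian ideal J(f) in C{u,v} is {u^2/8 + v^7, u^3, u*v}; counting standard monomials gives mu = 9. Corank 2; j^3 = u^2*v has shape L^2 M (L != M), so D-series; mu = 9 gives D_9.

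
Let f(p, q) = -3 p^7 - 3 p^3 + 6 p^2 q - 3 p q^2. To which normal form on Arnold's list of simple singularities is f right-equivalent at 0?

D8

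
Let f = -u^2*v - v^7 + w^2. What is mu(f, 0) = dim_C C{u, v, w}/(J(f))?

8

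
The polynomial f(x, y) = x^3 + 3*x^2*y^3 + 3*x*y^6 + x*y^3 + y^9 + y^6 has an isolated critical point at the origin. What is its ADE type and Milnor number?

Type E7, Milnor number mu = 7.

The Hessian of f at 0 has rank 0. Corank 2; j^3 = x^3 is a perfect cube, so E-series; the 4-jet and mu = 7 give E_7.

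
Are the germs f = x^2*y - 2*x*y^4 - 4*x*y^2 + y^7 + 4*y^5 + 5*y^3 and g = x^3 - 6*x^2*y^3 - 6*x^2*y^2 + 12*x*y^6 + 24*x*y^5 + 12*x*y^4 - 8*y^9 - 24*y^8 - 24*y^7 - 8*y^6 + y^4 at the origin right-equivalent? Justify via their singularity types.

No.

The Hessian of f at 0 has rank 0. Corank 2; j^3 = y*(x^2 - 4*x*y + 5*y^2) splits into three distinct lines over C (the quadratic factor has nonzero discriminant), so D_4. The Hessian of g at 0 has rank 0. Corank 2; j^3 = x^3 is a perfect cube, so E-series; the 4-jet and mu = 6 give E_6. f is D_4 but g is E_6, hence not right-equivalent.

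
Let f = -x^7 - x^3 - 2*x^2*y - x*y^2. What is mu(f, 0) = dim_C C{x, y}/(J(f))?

8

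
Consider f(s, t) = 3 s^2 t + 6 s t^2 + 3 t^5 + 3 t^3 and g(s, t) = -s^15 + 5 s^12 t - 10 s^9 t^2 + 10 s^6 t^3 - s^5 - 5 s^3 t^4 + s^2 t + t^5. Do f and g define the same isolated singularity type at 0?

The Hessian of f at 0 has rank 0. Corank 2; j^3 = 3*t*(s + t)^2 has shape L^2 M (L != M), so D-series; mu = 6 gives D_6. The Hessian of g at 0 has rank 0. Corank 2; j^3 = s^2*t has shape L^2 M (L != M), so D-series; mu = 6 gives D_6. Both have type D_6, hence right-equivalent.

Yes.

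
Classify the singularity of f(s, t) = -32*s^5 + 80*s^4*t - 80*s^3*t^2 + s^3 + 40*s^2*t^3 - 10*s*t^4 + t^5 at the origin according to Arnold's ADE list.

E_{8}

The Hessian of f at 0 has rank 0. Corank 2; j^3 = s^3 is a perfect cube, so E-series; the 5-jet and mu = 8 give E_8.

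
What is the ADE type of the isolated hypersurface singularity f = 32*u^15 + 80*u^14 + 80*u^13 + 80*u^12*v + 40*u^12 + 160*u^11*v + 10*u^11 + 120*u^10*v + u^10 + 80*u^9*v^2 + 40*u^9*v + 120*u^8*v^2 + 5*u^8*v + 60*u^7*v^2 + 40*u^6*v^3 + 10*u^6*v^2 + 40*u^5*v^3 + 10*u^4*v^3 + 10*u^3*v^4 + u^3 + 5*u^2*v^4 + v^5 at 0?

E_8

The Hessian of f at 0 has rank 0. Corank 2; j^3 = u^3 is a perfect cube, so E-series; the 5-jet and mu = 8 give E_8.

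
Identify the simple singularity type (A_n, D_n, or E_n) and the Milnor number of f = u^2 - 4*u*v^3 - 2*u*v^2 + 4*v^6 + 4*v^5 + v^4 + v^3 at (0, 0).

Type A_{2}, Milnor number mu = 2.

The Hessian of f at 0 is [[2, 0], [0, 0]] with rank 1, so corank 1. A Groebner basis of the Jacobian ideal J(f) in C{u,v} is {v^2, u}; counting standard monomials gives mu = 2. Corank 1: A-series; mu = 2 gives A_2.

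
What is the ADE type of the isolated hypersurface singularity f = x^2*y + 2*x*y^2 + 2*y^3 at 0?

The Hessian of f at 0 is [[0, 0], [0, 0]] with rank 0, so corank 2. A Groebner basis of the Jacobian ideal J(f) in C{x,y} is {y^3, x^2 + 2*y^2, x*y + y^2}; counting standard monomials gives mu = 4. Corank 2; j^3 = y*(x^2 + 2*x*y + 2*y^2) splits into three distinct lines over C (the quadratic factor has nonzero discriminant), so D_4.

D4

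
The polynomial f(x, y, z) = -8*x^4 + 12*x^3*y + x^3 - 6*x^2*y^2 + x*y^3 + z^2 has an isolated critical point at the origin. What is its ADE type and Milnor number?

Type E7, Milnor number mu = 7.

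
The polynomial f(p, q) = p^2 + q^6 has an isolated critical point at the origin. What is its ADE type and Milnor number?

Type A_5, Milnor number mu = 5.

The Hessian of f at 0 has rank 1. Corank 1: A-series; mu = 5 gives A_5.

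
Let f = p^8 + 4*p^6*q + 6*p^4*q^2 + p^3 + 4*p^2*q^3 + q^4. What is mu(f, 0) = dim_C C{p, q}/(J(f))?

6

The Hessian of f at 0 has rank 0. Corank 2; j^3 = p^3 is a perfect cube, so E-series; the 4-jet and mu = 6 give E_6.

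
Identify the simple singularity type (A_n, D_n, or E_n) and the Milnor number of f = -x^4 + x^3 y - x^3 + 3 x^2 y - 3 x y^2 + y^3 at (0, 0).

The Hessian of f at 0 is [[0, 0], [0, 0]] with rank 0, so corank 2. A Groebner basis of the Jacobian ideal J(f) in C{x,y} is {3*x^2 - 6*x*y + y^4 + y^3 + 3*y^2, x^3 + 3*x^2 - 6*x*y + 3*y^2, x^2*y + 3*x^2 - 6*x*y + 3*y^2, 2*x^2 + x*y^2 - 4*x*y - y^3/3 + 2*y^2}; counting standard monomials gives mu = 7. Corank 2; j^3 = -(x - y)^3 is a perfect cube, so E-series; the 4-jet and mu = 7 give E_7.

Type E_7, Milnor number mu = 7.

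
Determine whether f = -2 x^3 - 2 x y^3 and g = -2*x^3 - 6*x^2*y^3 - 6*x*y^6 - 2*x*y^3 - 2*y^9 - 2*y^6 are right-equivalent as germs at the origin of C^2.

Yes.

The Hessian of f at 0 has rank 0. Corank 2; j^3 = -2*x^3 is a perfect cube, so E-series; the 4-jet and mu = 7 give E_7. The Hessian of g at 0 has rank 0. Corank 2; j^3 = -2*x^3 is a perfect cube, so E-series; the 4-jet and mu = 7 give E_7. Both have type E_7, hence right-equivalent.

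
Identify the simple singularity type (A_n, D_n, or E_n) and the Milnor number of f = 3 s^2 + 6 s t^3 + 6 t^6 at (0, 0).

The Hessian of f at 0 has rank 1. Corank 1: A-series; mu = 5 gives A_5.

Type A_5, Milnor number mu = 5.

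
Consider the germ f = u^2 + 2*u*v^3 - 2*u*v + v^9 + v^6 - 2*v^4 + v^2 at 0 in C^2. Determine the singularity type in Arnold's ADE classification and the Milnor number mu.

Type A_{8}, Milnor number mu = 8.

The Hessian of f at 0 has rank 1. Corank 1: A-series; mu = 8 gives A_8.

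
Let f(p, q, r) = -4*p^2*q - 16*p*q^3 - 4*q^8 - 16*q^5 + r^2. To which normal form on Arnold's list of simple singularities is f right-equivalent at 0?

D_{9}

The Hessian of f at 0 is [[0, 0, 0], [0, 0, 0], [0, 0, 2]] with rank 1, so corank 2. A Groebner basis of the Jacobian ideal J(f) in C{p,q,r} is {p^4, p^3*q - p^2 - 2*p*q^2, p^3/2 + p^2*q^2, p*q/2 + q^3, r}; counting standard monomials gives mu = 9. Corank 2; j^3 = -4*p^2*q has shape L^2 M (L != M), so D-series; mu = 9 gives D_9.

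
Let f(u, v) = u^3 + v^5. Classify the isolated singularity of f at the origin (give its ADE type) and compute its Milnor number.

Type E_8, Milnor number mu = 8.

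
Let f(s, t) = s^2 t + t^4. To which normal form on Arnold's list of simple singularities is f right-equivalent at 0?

D_{5}

The Hessian of f at 0 has rank 0. Corank 2; j^3 = s^2*t has shape L^2 M (L != M), so D-series; mu = 5 gives D_5.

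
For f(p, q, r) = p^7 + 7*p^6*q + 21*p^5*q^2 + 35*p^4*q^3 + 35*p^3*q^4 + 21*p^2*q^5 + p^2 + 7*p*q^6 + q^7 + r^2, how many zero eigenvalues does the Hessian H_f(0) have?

Hessian at 0 has rank 2.

1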